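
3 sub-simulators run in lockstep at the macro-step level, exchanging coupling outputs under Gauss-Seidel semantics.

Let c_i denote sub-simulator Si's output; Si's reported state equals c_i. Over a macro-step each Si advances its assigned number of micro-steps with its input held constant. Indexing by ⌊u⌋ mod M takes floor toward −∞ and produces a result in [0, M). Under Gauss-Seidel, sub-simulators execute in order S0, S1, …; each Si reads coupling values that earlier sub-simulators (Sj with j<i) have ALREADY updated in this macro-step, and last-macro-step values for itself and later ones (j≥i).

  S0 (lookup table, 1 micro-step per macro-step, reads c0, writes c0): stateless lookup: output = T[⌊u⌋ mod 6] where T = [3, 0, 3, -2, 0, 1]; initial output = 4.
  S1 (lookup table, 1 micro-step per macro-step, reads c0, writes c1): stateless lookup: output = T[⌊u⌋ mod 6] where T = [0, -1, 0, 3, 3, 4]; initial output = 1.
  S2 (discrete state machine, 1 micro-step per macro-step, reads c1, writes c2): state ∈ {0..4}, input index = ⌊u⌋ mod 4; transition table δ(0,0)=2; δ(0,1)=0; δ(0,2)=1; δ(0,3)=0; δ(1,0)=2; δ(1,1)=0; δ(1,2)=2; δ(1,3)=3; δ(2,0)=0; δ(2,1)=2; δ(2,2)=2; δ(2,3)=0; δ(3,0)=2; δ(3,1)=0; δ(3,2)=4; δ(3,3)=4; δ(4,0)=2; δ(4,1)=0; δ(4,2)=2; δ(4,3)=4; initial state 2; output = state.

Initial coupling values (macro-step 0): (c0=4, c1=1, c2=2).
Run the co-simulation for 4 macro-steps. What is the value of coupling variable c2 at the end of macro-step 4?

c2 at macro-step 4 = 2

macro 1: S0 reads c0=4 → after 1×micro: 0; S1 reads c0=0 → after 1×micro: 0; S2 reads c1=0 → after 1×micro: 0 ⇒ (c0=0, c1=0, c2=0)
macro 2: S0 reads c0=0 → after 1×micro: 3; S1 reads c0=3 → after 1×micro: 3; S2 reads c1=3 → after 1×micro: 0 ⇒ (c0=3, c1=3, c2=0)
macro 3: S0 reads c0=3 → after 1×micro: -2; S1 reads c0=-2 → after 1×micro: 3; S2 reads c1=3 → after 1×micro: 0 ⇒ (c0=-2, c1=3, c2=0)
macro 4: S0 reads c0=-2 → after 1×micro: 0; S1 reads c0=0 → after 1×micro: 0; S2 reads c1=0 → after 1×micro: 2 ⇒ (c0=0, c1=0, c2=2)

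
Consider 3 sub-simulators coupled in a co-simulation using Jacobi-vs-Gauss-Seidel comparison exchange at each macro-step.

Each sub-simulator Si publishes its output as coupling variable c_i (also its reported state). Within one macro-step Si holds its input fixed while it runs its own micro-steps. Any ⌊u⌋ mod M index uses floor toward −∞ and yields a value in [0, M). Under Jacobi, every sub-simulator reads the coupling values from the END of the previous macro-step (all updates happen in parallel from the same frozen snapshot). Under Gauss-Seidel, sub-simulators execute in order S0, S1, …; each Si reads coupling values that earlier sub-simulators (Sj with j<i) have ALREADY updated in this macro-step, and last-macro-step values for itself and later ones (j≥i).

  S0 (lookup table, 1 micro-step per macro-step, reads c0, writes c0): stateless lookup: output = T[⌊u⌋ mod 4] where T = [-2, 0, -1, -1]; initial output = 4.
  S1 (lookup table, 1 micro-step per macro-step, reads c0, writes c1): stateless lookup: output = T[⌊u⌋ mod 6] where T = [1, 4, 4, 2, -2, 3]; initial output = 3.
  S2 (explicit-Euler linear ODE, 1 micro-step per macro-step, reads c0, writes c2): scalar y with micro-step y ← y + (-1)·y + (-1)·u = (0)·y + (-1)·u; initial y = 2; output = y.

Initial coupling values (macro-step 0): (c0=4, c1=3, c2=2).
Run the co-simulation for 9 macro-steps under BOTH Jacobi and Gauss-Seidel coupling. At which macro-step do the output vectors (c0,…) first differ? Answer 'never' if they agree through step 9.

[Jacobi] macro 1: S0 reads c0=4 → after 1×micro: -2; S1 reads c0=4 → after 1×micro: -2; S2 reads c0=4 → after 1×micro: -4 ⇒ (c0=-2, c1=-2, c2=-4)
[Jacobi] macro 2: S0 reads c0=-2 → after 1×micro: -1; S1 reads c0=-2 → after 1×micro: -2; S2 reads c0=-2 → after 1×micro: 2 ⇒ (c0=-1, c1=-2, c2=2)
[Jacobi] macro 3: S0 reads c0=-1 → after 1×micro: -1; S1 reads c0=-1 → after 1×micro: 3; S2 reads c0=-1 → after 1×micro: 1 ⇒ (c0=-1, c1=3, c2=1)
[Jacobi] macro 4: S0 reads c0=-1 → after 1×micro: -1; S1 reads c0=-1 → after 1×micro: 3; S2 reads c0=-1 → after 1×micro: 1 ⇒ (c0=-1, c1=3, c2=1)
[Jacobi] macro 5: S0 reads c0=-1 → after 1×micro: -1; S1 reads c0=-1 → after 1×micro: 3; S2 reads c0=-1 → after 1×micro: 1 ⇒ (c0=-1, c1=3, c2=1)
[Jacobi] macro 6: S0 reads c0=-1 → after 1×micro: -1; S1 reads c0=-1 → after 1×micro: 3; S2 reads c0=-1 → after 1×micro: 1 ⇒ (c0=-1, c1=3, c2=1)
[Jacobi] macro 7: S0 reads c0=-1 → after 1×micro: -1; S1 reads c0=-1 → after 1×micro: 3; S2 reads c0=-1 → after 1×micro: 1 ⇒ (c0=-1, c1=3, c2=1)
[Jacobi] macro 8: S0 reads c0=-1 → after 1×micro: -1; S1 reads c0=-1 → after 1×micro: 3; S2 reads c0=-1 → after 1×micro: 1 ⇒ (c0=-1, c1=3, c2=1)
[Jacobi] macro 9: S0 reads c0=-1 → after 1×micro: -1; S1 reads c0=-1 → after 1×micro: 3; S2 reads c0=-1 → after 1×micro: 1 ⇒ (c0=-1, c1=3, c2=1)
[Gauss-Seidel] macro 1: S0 reads c0=4 → after 1×micro: -2; S1 reads c0=-2 → after 1×micro: -2; S2 reads c0=-2 → after 1×micro: 2 ⇒ (c0=-2, c1=-2, c2=2)
[Gauss-Seidel] macro 2: S0 reads c0=-2 → after 1×micro: -1; S1 reads c0=-1 → after 1×micro: 3; S2 reads c0=-1 → after 1×micro: 1 ⇒ (c0=-1, c1=3, c2=1)
[Gauss-Seidel] macro 3: S0 reads c0=-1 → after 1×micro: -1; S1 reads c0=-1 → after 1×micro: 3; S2 reads c0=-1 → after 1×micro: 1 ⇒ (c0=-1, c1=3, c2=1)
[Gauss-Seidel] macro 4: S0 reads c0=-1 → after 1×micro: -1; S1 reads c0=-1 → after 1×micro: 3; S2 reads c0=-1 → after 1×micro: 1 ⇒ (c0=-1, c1=3, c2=1)
[Gauss-Seidel] macro 5: S0 reads c0=-1 → after 1×micro: -1; S1 reads c0=-1 → after 1×micro: 3; S2 reads c0=-1 → after 1×micro: 1 ⇒ (c0=-1, c1=3, c2=1)
[Gauss-Seidel] macro 6: S0 reads c0=-1 → after 1×micro: -1; S1 reads c0=-1 → after 1×micro: 3; S2 reads c0=-1 → after 1×micro: 1 ⇒ (c0=-1, c1=3, c2=1)
[Gauss-Seidel] macro 7: S0 reads c0=-1 → after 1×micro: -1; S1 reads c0=-1 → after 1×micro: 3; S2 reads c0=-1 → after 1×micro: 1 ⇒ (c0=-1, c1=3, c2=1)
[Gauss-Seidel] macro 8: S0 reads c0=-1 → after 1×micro: -1; S1 reads c0=-1 → after 1×micro: 3; S2 reads c0=-1 → after 1×micro: 1 ⇒ (c0=-1, c1=3, c2=1)
[Gauss-Seidel] macro 9: S0 reads c0=-1 → after 1×micro: -1; S1 reads c0=-1 → after 1×micro: 3; S2 reads c0=-1 → after 1×micro: 1 ⇒ (c0=-1, c1=3, c2=1)

first divergence at macro-step: 1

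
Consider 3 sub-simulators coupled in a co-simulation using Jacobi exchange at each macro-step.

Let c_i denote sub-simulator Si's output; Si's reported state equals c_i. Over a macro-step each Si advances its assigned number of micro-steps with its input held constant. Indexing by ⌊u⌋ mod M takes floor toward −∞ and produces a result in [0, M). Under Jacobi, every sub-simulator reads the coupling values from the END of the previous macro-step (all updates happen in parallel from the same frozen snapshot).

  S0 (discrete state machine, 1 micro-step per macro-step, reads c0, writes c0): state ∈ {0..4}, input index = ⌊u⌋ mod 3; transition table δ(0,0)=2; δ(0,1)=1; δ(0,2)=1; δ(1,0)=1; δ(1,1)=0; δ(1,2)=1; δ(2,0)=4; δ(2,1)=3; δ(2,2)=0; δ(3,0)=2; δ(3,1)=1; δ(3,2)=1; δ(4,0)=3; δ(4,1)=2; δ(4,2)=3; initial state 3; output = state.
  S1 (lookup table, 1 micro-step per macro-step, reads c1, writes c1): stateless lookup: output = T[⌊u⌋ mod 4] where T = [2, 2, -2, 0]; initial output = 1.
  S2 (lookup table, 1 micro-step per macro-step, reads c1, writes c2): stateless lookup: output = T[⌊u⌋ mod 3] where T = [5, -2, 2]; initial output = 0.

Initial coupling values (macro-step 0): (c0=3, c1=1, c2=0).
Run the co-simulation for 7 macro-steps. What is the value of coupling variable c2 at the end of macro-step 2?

c2 at macro-step 2 = 2

macro 1: S0 reads c0=3 → after 1×micro: 2; S1 reads c1=1 → after 1×micro: 2; S2 reads c1=1 → after 1×micro: -2 ⇒ (c0=2, c1=2, c2=-2)
macro 2: S0 reads c0=2 → after 1×micro: 0; S1 reads c1=2 → after 1×micro: -2; S2 reads c1=2 → after 1×micro: 2 ⇒ (c0=0, c1=-2, c2=2)
macro 3: S0 reads c0=0 → after 1×micro: 2; S1 reads c1=-2 → after 1×micro: -2; S2 reads c1=-2 → after 1×micro: -2 ⇒ (c0=2, c1=-2, c2=-2)
macro 4: S0 reads c0=2 → after 1×micro: 0; S1 reads c1=-2 → after 1×micro: -2; S2 reads c1=-2 → after 1×micro: -2 ⇒ (c0=0, c1=-2, c2=-2)
macro 5: S0 reads c0=0 → after 1×micro: 2; S1 reads c1=-2 → after 1×micro: -2; S2 reads c1=-2 → after 1×micro: -2 ⇒ (c0=2, c1=-2, c2=-2)
macro 6: S0 reads c0=2 → after 1×micro: 0; S1 reads c1=-2 → after 1×micro: -2; S2 reads c1=-2 → after 1×micro: -2 ⇒ (c0=0, c1=-2, c2=-2)
macro 7: S0 reads c0=0 → after 1×micro: 2; S1 reads c1=-2 → after 1×micro: -2; S2 reads c1=-2 → after 1×micro: -2 ⇒ (c0=2, c1=-2, c2=-2)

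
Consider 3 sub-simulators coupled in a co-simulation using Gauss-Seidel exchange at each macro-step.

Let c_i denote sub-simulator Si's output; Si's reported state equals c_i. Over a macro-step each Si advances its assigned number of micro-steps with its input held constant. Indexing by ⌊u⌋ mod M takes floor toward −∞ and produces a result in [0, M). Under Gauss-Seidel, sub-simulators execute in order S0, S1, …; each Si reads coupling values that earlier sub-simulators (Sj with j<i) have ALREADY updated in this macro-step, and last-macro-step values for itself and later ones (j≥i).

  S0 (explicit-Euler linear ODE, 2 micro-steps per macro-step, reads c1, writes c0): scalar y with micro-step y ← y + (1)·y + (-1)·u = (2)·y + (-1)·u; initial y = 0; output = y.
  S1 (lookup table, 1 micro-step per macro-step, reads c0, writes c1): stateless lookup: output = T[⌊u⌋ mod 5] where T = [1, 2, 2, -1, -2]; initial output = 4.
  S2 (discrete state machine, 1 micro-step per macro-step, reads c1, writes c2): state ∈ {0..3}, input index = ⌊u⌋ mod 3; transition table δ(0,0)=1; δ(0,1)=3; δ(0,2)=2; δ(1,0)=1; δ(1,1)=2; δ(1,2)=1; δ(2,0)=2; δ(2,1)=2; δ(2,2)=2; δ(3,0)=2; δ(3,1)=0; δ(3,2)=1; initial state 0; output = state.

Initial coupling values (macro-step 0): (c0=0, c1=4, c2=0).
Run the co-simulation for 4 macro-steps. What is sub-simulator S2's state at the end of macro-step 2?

S2 state at macro-step 2 = 2

macro 1: S0 reads c1=4 → after 2×micro: -12; S1 reads c0=-12 → after 1×micro: -1; S2 reads c1=-1 → after 1×micro: 2 ⇒ (c0=-12, c1=-1, c2=2)
macro 2: S0 reads c1=-1 → after 2×micro: -45; S1 reads c0=-45 → after 1×micro: 1; S2 reads c1=1 → after 1×micro: 2 ⇒ (c0=-45, c1=1, c2=2)
macro 3: S0 reads c1=1 → after 2×micro: -183; S1 reads c0=-183 → after 1×micro: 2; S2 reads c1=2 → after 1×micro: 2 ⇒ (c0=-183, c1=2, c2=2)
macro 4: S0 reads c1=2 → after 2×micro: -738; S1 reads c0=-738 → after 1×micro: 2; S2 reads c1=2 → after 1×micro: 2 ⇒ (c0=-738, c1=2, c2=2)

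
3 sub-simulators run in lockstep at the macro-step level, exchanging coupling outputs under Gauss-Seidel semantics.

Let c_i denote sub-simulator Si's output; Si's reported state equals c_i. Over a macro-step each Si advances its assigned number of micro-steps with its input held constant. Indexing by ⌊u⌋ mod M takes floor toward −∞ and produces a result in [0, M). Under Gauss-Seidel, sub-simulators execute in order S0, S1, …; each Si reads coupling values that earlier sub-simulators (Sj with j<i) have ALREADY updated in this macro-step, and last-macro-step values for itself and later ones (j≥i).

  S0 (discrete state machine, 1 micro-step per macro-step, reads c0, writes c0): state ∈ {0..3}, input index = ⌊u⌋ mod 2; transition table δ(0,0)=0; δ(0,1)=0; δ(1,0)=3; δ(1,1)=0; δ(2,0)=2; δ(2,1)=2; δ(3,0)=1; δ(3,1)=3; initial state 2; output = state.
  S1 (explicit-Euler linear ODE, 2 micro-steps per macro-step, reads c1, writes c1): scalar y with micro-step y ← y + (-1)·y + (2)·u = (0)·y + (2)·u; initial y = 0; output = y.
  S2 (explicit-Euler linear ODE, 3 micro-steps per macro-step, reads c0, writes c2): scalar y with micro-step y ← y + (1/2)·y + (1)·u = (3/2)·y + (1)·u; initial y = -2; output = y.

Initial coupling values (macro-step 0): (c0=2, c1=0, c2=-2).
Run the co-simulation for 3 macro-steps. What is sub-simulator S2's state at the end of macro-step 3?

macro 1: S0 reads c0=2 → after 1×micro: 2; S1 reads c1=0 → after 2×micro: 0; S2 reads c0=2 → after 3×micro: 11/4 ⇒ (c0=2, c1=0, c2=11/4)
macro 2: S0 reads c0=2 → after 1×micro: 2; S1 reads c1=0 → after 2×micro: 0; S2 reads c0=2 → after 3×micro: 601/32 ⇒ (c0=2, c1=0, c2=601/32)
macro 3: S0 reads c0=2 → after 1×micro: 2; S1 reads c1=0 → after 2×micro: 0; S2 reads c0=2 → after 3×micro: 18659/256 ⇒ (c0=2, c1=0, c2=18659/256)

S2 state at macro-step 3 = 18659/256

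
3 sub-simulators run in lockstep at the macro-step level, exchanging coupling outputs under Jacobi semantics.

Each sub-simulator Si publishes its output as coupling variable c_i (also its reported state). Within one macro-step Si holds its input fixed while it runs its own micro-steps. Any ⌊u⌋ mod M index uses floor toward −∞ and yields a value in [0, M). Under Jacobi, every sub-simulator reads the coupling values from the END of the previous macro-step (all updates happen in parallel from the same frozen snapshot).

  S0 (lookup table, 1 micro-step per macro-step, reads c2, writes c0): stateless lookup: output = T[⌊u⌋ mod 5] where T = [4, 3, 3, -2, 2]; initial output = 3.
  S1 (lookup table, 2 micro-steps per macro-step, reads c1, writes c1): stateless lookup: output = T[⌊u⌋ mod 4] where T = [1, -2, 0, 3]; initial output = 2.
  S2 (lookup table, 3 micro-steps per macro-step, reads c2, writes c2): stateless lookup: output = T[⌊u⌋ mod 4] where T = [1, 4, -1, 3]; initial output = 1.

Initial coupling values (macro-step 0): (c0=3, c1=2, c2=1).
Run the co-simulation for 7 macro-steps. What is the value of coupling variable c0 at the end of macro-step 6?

macro 1: S0 reads c2=1 → after 1×micro: 3; S1 reads c1=2 → after 2×micro: 0; S2 reads c2=1 → after 3×micro: 4 ⇒ (c0=3, c1=0, c2=4)
macro 2: S0 reads c2=4 → after 1×micro: 2; S1 reads c1=0 → after 2×micro: 1; S2 reads c2=4 → after 3×micro: 1 ⇒ (c0=2, c1=1, c2=1)
macro 3: S0 reads c2=1 → after 1×micro: 3; S1 reads c1=1 → after 2×micro: -2; S2 reads c2=1 → after 3×micro: 4 ⇒ (c0=3, c1=-2, c2=4)
macro 4: S0 reads c2=4 → after 1×micro: 2; S1 reads c1=-2 → after 2×micro: 0; S2 reads c2=4 → after 3×micro: 1 ⇒ (c0=2, c1=0, c2=1)
macro 5: S0 reads c2=1 → after 1×micro: 3; S1 reads c1=0 → after 2×micro: 1; S2 reads c2=1 → after 3×micro: 4 ⇒ (c0=3, c1=1, c2=4)
macro 6: S0 reads c2=4 → after 1×micro: 2; S1 reads c1=1 → after 2×micro: -2; S2 reads c2=4 → after 3×micro: 1 ⇒ (c0=2, c1=-2, c2=1)
macro 7: S0 reads c2=1 → after 1×micro: 3; S1 reads c1=-2 → after 2×micro: 0; S2 reads c2=1 → after 3×micro: 4 ⇒ (c0=3, c1=0, c2=4)

c0 at macro-step 6 = 2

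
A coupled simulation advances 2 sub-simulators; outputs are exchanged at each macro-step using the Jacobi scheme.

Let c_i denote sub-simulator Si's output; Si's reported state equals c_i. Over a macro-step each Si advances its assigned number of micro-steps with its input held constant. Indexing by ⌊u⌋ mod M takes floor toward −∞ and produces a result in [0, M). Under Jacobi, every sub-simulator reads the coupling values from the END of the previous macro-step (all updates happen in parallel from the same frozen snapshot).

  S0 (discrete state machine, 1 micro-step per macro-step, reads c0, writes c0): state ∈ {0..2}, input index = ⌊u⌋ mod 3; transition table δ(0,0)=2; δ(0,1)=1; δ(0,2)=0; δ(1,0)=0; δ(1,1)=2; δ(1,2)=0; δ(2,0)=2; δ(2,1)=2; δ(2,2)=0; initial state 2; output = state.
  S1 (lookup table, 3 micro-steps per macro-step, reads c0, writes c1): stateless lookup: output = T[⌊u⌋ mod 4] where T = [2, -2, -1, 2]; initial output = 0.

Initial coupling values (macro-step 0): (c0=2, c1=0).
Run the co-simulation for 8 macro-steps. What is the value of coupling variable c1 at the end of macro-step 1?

c1 at macro-step 1 = -1

macro 1: S0 reads c0=2 → after 1×micro: 0; S1 reads c0=2 → after 3×micro: -1 ⇒ (c0=0, c1=-1)
macro 2: S0 reads c0=0 → after 1×micro: 2; S1 reads c0=0 → after 3×micro: 2 ⇒ (c0=2, c1=2)
macro 3: S0 reads c0=2 → after 1×micro: 0; S1 reads c0=2 → after 3×micro: -1 ⇒ (c0=0, c1=-1)
macro 4: S0 reads c0=0 → after 1×micro: 2; S1 reads c0=0 → after 3×micro: 2 ⇒ (c0=2, c1=2)
macro 5: S0 reads c0=2 → after 1×micro: 0; S1 reads c0=2 → after 3×micro: -1 ⇒ (c0=0, c1=-1)
macro 6: S0 reads c0=0 → after 1×micro: 2; S1 reads c0=0 → after 3×micro: 2 ⇒ (c0=2, c1=2)
macro 7: S0 reads c0=2 → after 1×micro: 0; S1 reads c0=2 → after 3×micro: -1 ⇒ (c0=0, c1=-1)
macro 8: S0 reads c0=0 → after 1×micro: 2; S1 reads c0=0 → after 3×micro: 2 ⇒ (c0=2, c1=2)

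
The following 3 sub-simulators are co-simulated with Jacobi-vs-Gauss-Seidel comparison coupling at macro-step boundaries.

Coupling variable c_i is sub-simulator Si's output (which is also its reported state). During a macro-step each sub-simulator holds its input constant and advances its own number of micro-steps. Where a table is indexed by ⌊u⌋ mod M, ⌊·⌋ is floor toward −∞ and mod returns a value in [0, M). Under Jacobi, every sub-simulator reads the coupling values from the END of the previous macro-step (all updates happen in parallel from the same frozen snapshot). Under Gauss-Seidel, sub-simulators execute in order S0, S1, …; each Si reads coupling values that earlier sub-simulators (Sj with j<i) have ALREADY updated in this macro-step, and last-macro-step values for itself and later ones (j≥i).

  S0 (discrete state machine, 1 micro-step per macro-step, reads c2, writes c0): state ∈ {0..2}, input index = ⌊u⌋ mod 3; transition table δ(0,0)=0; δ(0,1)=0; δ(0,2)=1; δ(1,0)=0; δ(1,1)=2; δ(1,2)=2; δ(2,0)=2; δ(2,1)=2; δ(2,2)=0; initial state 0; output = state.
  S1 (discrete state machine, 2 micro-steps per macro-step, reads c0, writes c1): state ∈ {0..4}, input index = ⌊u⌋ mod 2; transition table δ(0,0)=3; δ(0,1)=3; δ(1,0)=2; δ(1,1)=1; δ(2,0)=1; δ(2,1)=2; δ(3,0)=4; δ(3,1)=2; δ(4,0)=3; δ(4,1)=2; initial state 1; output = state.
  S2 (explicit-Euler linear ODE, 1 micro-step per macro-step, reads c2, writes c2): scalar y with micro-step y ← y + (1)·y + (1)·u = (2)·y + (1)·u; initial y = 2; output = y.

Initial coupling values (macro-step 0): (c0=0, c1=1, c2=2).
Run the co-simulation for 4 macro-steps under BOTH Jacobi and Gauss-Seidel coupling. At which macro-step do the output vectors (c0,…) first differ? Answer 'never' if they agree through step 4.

[Jacobi] macro 1: S0 reads c2=2 → after 1×micro: 1; S1 reads c0=0 → after 2×micro: 1; S2 reads c2=2 → after 1×micro: 6 ⇒ (c0=1, c1=1, c2=6)
[Jacobi] macro 2: S0 reads c2=6 → after 1×micro: 0; S1 reads c0=1 → after 2×micro: 1; S2 reads c2=6 → after 1×micro: 18 ⇒ (c0=0, c1=1, c2=18)
[Jacobi] macro 3: S0 reads c2=18 → after 1×micro: 0; S1 reads c0=0 → after 2×micro: 1; S2 reads c2=18 → after 1×micro: 54 ⇒ (c0=0, c1=1, c2=54)
[Jacobi] macro 4: S0 reads c2=54 → after 1×micro: 0; S1 reads c0=0 → after 2×micro: 1; S2 reads c2=54 → after 1×micro: 162 ⇒ (c0=0, c1=1, c2=162)
[Gauss-Seidel] macro 1: S0 reads c2=2 → after 1×micro: 1; S1 reads c0=1 → after 2×micro: 1; S2 reads c2=2 → after 1×micro: 6 ⇒ (c0=1, c1=1, c2=6)
[Gauss-Seidel] macro 2: S0 reads c2=6 → after 1×micro: 0; S1 reads c0=0 → after 2×micro: 1; S2 reads c2=6 → after 1×micro: 18 ⇒ (c0=0, c1=1, c2=18)
[Gauss-Seidel] macro 3: S0 reads c2=18 → after 1×micro: 0; S1 reads c0=0 → after 2×micro: 1; S2 reads c2=18 → after 1×micro: 54 ⇒ (c0=0, c1=1, c2=54)
[Gauss-Seidel] macro 4: S0 reads c2=54 → after 1×micro: 0; S1 reads c0=0 → after 2×micro: 1; S2 reads c2=54 → after 1×micro: 162 ⇒ (c0=0, c1=1, c2=162)

first divergence at macro-step: never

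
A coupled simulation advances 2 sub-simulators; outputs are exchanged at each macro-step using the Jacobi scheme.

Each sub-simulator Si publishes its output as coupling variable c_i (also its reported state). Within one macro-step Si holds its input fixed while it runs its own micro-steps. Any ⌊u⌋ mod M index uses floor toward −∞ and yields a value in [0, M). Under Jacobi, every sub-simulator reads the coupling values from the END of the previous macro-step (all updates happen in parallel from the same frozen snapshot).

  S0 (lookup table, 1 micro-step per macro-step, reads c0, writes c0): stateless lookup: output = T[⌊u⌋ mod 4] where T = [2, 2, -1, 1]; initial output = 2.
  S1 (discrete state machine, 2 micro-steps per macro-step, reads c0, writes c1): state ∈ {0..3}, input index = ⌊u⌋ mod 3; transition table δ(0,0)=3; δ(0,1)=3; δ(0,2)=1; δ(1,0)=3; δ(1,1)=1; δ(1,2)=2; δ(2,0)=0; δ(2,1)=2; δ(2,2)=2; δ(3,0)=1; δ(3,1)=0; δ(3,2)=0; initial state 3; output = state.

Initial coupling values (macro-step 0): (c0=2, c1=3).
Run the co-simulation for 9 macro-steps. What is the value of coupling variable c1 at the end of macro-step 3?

c1 at macro-step 3 = 2

macro 1: S0 reads c0=2 → after 1×micro: -1; S1 reads c0=2 → after 2×micro: 1 ⇒ (c0=-1, c1=1)
macro 2: S0 reads c0=-1 → after 1×micro: 1; S1 reads c0=-1 → after 2×micro: 2 ⇒ (c0=1, c1=2)
macro 3: S0 reads c0=1 → after 1×micro: 2; S1 reads c0=1 → after 2×micro: 2 ⇒ (c0=2, c1=2)
macro 4: S0 reads c0=2 → after 1×micro: -1; S1 reads c0=2 → after 2×micro: 2 ⇒ (c0=-1, c1=2)
macro 5: S0 reads c0=-1 → after 1×micro: 1; S1 reads c0=-1 → after 2×micro: 2 ⇒ (c0=1, c1=2)
macro 6: S0 reads c0=1 → after 1×micro: 2; S1 reads c0=1 → after 2×micro: 2 ⇒ (c0=2, c1=2)
macro 7: S0 reads c0=2 → after 1×micro: -1; S1 reads c0=2 → after 2×micro: 2 ⇒ (c0=-1, c1=2)
macro 8: S0 reads c0=-1 → after 1×micro: 1; S1 reads c0=-1 → after 2×micro: 2 ⇒ (c0=1, c1=2)
macro 9: S0 reads c0=1 → after 1×micro: 2; S1 reads c0=1 → after 2×micro: 2 ⇒ (c0=2, c1=2)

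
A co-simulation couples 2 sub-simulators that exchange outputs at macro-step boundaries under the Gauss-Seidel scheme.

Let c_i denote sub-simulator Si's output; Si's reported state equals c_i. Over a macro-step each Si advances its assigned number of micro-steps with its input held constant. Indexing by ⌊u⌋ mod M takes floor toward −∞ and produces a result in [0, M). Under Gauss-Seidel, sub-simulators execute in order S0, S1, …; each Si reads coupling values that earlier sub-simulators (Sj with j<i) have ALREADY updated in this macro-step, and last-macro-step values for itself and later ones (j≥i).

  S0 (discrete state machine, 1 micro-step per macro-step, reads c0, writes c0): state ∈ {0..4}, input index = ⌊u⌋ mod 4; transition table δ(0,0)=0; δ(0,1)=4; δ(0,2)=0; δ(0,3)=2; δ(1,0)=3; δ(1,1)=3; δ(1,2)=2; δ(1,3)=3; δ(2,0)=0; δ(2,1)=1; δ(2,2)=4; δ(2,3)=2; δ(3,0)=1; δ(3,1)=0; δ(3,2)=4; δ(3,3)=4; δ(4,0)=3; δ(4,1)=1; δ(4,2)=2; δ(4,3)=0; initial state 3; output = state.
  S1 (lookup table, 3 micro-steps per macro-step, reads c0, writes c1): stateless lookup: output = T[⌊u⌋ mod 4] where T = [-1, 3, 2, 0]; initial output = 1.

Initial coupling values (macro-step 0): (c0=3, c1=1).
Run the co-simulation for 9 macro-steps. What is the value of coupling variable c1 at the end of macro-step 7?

macro 1: S0 reads c0=3 → after 1×micro: 4; S1 reads c0=4 → after 3×micro: -1 ⇒ (c0=4, c1=-1)
macro 2: S0 reads c0=4 → after 1×micro: 3; S1 reads c0=3 → after 3×micro: 0 ⇒ (c0=3, c1=0)
macro 3: S0 reads c0=3 → after 1×micro: 4; S1 reads c0=4 → after 3×micro: -1 ⇒ (c0=4, c1=-1)
macro 4: S0 reads c0=4 → after 1×micro: 3; S1 reads c0=3 → after 3×micro: 0 ⇒ (c0=3, c1=0)
macro 5: S0 reads c0=3 → after 1×micro: 4; S1 reads c0=4 → after 3×micro: -1 ⇒ (c0=4, c1=-1)
macro 6: S0 reads c0=4 → after 1×micro: 3; S1 reads c0=3 → after 3×micro: 0 ⇒ (c0=3, c1=0)
macro 7: S0 reads c0=3 → after 1×micro: 4; S1 reads c0=4 → after 3×micro: -1 ⇒ (c0=4, c1=-1)
macro 8: S0 reads c0=4 → after 1×micro: 3; S1 reads c0=3 → after 3×micro: 0 ⇒ (c0=3, c1=0)
macro 9: S0 reads c0=3 → after 1×micro: 4; S1 reads c0=4 → after 3×micro: -1 ⇒ (c0=4, c1=-1)

c1 at macro-step 7 = -1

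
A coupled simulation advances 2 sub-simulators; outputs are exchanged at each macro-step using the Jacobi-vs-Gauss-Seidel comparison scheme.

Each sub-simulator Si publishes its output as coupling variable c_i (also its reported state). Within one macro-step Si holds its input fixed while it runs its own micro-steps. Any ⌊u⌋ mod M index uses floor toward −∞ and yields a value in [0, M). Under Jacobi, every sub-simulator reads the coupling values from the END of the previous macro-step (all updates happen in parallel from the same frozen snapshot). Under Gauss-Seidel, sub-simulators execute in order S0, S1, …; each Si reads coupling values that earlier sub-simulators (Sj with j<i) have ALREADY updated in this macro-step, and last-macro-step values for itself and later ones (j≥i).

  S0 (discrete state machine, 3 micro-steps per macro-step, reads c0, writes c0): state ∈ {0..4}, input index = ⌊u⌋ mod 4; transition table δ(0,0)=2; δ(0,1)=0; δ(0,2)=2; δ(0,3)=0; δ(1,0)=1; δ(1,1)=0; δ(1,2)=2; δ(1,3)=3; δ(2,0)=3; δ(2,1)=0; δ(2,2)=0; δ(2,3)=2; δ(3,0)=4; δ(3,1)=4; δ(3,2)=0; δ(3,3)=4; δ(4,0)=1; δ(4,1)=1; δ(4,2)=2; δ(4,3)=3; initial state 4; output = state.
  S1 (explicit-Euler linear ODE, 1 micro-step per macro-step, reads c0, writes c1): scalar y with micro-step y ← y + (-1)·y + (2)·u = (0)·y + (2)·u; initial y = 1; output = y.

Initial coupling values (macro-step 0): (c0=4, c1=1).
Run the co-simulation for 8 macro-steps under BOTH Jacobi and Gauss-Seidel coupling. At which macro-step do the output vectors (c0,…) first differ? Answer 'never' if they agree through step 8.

first divergence at macro-step: 1

[Jacobi] macro 1: S0 reads c0=4 → after 3×micro: 1; S1 reads c0=4 → after 1×micro: 8 ⇒ (c0=1, c1=8)
[Jacobi] macro 2: S0 reads c0=1 → after 3×micro: 0; S1 reads c0=1 → after 1×micro: 2 ⇒ (c0=0, c1=2)
[Jacobi] macro 3: S0 reads c0=0 → after 3×micro: 4; S1 reads c0=0 → after 1×micro: 0 ⇒ (c0=4, c1=0)
[Jacobi] macro 4: S0 reads c0=4 → after 3×micro: 1; S1 reads c0=4 → after 1×micro: 8 ⇒ (c0=1, c1=8)
[Jacobi] macro 5: S0 reads c0=1 → after 3×micro: 0; S1 reads c0=1 → after 1×micro: 2 ⇒ (c0=0, c1=2)
[Jacobi] macro 6: S0 reads c0=0 → after 3×micro: 4; S1 reads c0=0 → after 1×micro: 0 ⇒ (c0=4, c1=0)
[Jacobi] macro 7: S0 reads c0=4 → after 3×micro: 1; S1 reads c0=4 → after 1×micro: 8 ⇒ (c0=1, c1=8)
[Jacobi] macro 8: S0 reads c0=1 → after 3×micro: 0; S1 reads c0=1 → after 1×micro: 2 ⇒ (c0=0, c1=2)
[Gauss-Seidel] macro 1: S0 reads c0=4 → after 3×micro: 1; S1 reads c0=1 → after 1×micro: 2 ⇒ (c0=1, c1=2)
[Gauss-Seidel] macro 2: S0 reads c0=1 → after 3×micro: 0; S1 reads c0=0 → after 1×micro: 0 ⇒ (c0=0, c1=0)
[Gauss-Seidel] macro 3: S0 reads c0=0 → after 3×micro: 4; S1 reads c0=4 → after 1×micro: 8 ⇒ (c0=4, c1=8)
[Gauss-Seidel] macro 4: S0 reads c0=4 → after 3×micro: 1; S1 reads c0=1 → after 1×micro: 2 ⇒ (c0=1, c1=2)
[Gauss-Seidel] macro 5: S0 reads c0=1 → after 3×micro: 0; S1 reads c0=0 → after 1×micro: 0 ⇒ (c0=0, c1=0)
[Gauss-Seidel] macro 6: S0 reads c0=0 → after 3×micro: 4; S1 reads c0=4 → after 1×micro: 8 ⇒ (c0=4, c1=8)
[Gauss-Seidel] macro 7: S0 reads c0=4 → after 3×micro: 1; S1 reads c0=1 → after 1×micro: 2 ⇒ (c0=1, c1=2)
[Gauss-Seidel] macro 8: S0 reads c0=1 → after 3×micro: 0; S1 reads c0=0 → after 1×micro: 0 ⇒ (c0=0, c1=0)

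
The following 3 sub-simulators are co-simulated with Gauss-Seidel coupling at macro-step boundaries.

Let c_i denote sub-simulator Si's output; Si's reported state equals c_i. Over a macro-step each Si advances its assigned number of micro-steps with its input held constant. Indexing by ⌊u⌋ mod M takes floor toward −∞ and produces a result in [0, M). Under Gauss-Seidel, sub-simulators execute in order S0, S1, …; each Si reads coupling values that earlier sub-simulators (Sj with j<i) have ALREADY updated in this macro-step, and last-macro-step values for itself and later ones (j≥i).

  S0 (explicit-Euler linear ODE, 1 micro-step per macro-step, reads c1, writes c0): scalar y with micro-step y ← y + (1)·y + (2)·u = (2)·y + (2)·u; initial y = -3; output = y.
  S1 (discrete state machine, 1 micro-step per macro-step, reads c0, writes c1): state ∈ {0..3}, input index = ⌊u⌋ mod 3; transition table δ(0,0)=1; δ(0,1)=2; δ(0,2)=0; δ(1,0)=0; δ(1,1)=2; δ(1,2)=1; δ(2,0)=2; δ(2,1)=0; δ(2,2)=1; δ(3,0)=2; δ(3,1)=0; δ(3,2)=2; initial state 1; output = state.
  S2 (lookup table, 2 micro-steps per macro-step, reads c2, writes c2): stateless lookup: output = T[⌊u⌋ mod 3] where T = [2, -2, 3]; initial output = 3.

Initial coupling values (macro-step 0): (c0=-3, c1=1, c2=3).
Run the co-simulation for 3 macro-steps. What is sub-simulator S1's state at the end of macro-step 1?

macro 1: S0 reads c1=1 → after 1×micro: -4; S1 reads c0=-4 → after 1×micro: 1; S2 reads c2=3 → after 2×micro: 2 ⇒ (c0=-4, c1=1, c2=2)
macro 2: S0 reads c1=1 → after 1×micro: -6; S1 reads c0=-6 → after 1×micro: 0; S2 reads c2=2 → after 2×micro: 3 ⇒ (c0=-6, c1=0, c2=3)
macro 3: S0 reads c1=0 → after 1×micro: -12; S1 reads c0=-12 → after 1×micro: 1; S2 reads c2=3 → after 2×micro: 2 ⇒ (c0=-12, c1=1, c2=2)

S1 state at macro-step 1 = 1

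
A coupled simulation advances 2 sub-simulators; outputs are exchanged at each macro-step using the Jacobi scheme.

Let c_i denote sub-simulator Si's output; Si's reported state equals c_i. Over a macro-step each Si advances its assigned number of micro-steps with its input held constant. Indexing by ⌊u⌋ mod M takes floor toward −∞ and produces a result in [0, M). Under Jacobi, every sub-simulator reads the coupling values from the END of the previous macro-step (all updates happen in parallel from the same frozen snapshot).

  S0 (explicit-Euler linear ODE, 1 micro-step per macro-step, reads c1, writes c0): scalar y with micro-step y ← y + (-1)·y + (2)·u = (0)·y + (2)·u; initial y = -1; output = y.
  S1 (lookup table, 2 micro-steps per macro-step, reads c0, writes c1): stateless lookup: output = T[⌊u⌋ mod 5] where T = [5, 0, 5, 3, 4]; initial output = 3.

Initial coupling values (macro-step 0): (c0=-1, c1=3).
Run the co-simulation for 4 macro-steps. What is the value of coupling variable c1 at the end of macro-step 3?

c1 at macro-step 3 = 3

macro 1: S0 reads c1=3 → after 1×micro: 6; S1 reads c0=-1 → after 2×micro: 4 ⇒ (c0=6, c1=4)
macro 2: S0 reads c1=4 → after 1×micro: 8; S1 reads c0=6 → after 2×micro: 0 ⇒ (c0=8, c1=0)
macro 3: S0 reads c1=0 → after 1×micro: 0; S1 reads c0=8 → after 2×micro: 3 ⇒ (c0=0, c1=3)
macro 4: S0 reads c1=3 → after 1×micro: 6; S1 reads c0=0 → after 2×micro: 5 ⇒ (c0=6, c1=5)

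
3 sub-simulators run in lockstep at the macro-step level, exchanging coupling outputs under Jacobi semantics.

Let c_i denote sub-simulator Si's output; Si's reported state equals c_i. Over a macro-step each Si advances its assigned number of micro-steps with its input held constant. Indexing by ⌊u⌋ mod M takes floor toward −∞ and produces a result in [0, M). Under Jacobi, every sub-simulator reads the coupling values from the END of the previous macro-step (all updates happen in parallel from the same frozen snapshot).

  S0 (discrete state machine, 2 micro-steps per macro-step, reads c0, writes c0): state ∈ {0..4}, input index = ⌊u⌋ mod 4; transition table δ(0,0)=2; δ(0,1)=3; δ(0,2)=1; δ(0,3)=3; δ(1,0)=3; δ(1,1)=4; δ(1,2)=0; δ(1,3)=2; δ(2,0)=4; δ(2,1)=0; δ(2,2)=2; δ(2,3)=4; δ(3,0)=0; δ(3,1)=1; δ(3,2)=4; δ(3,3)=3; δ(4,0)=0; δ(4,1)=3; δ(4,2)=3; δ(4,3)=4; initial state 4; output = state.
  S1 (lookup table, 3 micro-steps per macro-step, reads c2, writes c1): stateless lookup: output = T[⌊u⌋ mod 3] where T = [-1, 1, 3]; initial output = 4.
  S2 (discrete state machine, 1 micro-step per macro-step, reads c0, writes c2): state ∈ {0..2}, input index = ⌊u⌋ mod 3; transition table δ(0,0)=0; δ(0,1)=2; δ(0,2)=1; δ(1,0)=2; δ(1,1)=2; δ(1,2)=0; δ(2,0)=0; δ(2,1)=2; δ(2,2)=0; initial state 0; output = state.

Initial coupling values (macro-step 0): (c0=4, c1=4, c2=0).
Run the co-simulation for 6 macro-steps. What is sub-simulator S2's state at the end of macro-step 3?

macro 1: S0 reads c0=4 → after 2×micro: 2; S1 reads c2=0 → after 3×micro: -1; S2 reads c0=4 → after 1×micro: 2 ⇒ (c0=2, c1=-1, c2=2)
macro 2: S0 reads c0=2 → after 2×micro: 2; S1 reads c2=2 → after 3×micro: 3; S2 reads c0=2 → after 1×micro: 0 ⇒ (c0=2, c1=3, c2=0)
macro 3: S0 reads c0=2 → after 2×micro: 2; S1 reads c2=0 → after 3×micro: -1; S2 reads c0=2 → after 1×micro: 1 ⇒ (c0=2, c1=-1, c2=1)
macro 4: S0 reads c0=2 → after 2×micro: 2; S1 reads c2=1 → after 3×micro: 1; S2 reads c0=2 → after 1×micro: 0 ⇒ (c0=2, c1=1, c2=0)
macro 5: S0 reads c0=2 → after 2×micro: 2; S1 reads c2=0 → after 3×micro: -1; S2 reads c0=2 → after 1×micro: 1 ⇒ (c0=2, c1=-1, c2=1)
macro 6: S0 reads c0=2 → after 2×micro: 2; S1 reads c2=1 → after 3×micro: 1; S2 reads c0=2 → after 1×micro: 0 ⇒ (c0=2, c1=1, c2=0)

S2 state at macro-step 3 = 1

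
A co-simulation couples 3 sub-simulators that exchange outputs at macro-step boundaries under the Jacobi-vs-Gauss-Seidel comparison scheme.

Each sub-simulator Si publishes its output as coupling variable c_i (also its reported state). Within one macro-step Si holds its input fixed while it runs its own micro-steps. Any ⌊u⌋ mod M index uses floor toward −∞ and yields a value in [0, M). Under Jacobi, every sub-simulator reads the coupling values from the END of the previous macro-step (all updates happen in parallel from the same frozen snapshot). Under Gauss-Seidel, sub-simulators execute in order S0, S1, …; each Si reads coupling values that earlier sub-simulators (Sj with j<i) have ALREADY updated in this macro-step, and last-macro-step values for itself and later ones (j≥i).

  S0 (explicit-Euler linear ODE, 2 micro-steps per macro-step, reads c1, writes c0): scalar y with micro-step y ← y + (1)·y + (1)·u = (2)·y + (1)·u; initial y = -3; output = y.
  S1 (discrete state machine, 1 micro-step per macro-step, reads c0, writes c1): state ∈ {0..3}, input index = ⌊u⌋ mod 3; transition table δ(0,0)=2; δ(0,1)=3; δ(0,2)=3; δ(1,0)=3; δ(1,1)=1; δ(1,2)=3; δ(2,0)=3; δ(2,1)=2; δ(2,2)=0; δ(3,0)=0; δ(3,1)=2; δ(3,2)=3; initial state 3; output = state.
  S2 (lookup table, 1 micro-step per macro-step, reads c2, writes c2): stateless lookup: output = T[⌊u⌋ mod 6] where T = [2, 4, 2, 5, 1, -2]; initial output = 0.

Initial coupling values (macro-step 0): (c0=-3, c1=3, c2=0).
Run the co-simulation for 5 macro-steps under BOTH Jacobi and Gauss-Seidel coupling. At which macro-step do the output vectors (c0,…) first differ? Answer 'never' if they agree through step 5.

first divergence at macro-step: never

[Jacobi] macro 1: S0 reads c1=3 → after 2×micro: -3; S1 reads c0=-3 → after 1×micro: 0; S2 reads c2=0 → after 1×micro: 2 ⇒ (c0=-3, c1=0, c2=2)
[Jacobi] macro 2: S0 reads c1=0 → after 2×micro: -12; S1 reads c0=-3 → after 1×micro: 2; S2 reads c2=2 → after 1×micro: 2 ⇒ (c0=-12, c1=2, c2=2)
[Jacobi] macro 3: S0 reads c1=2 → after 2×micro: -42; S1 reads c0=-12 → after 1×micro: 3; S2 reads c2=2 → after 1×micro: 2 ⇒ (c0=-42, c1=3, c2=2)
[Jacobi] macro 4: S0 reads c1=3 → after 2×micro: -159; S1 reads c0=-42 → after 1×micro: 0; S2 reads c2=2 → after 1×micro: 2 ⇒ (c0=-159, c1=0, c2=2)
[Jacobi] macro 5: S0 reads c1=0 → after 2×micro: -636; S1 reads c0=-159 → after 1×micro: 2; S2 reads c2=2 → after 1×micro: 2 ⇒ (c0=-636, c1=2, c2=2)
[Gauss-Seidel] macro 1: S0 reads c1=3 → after 2×micro: -3; S1 reads c0=-3 → after 1×micro: 0; S2 reads c2=0 → after 1×micro: 2 ⇒ (c0=-3, c1=0, c2=2)
[Gauss-Seidel] macro 2: S0 reads c1=0 → after 2×micro: -12; S1 reads c0=-12 → after 1×micro: 2; S2 reads c2=2 → after 1×micro: 2 ⇒ (c0=-12, c1=2, c2=2)
[Gauss-Seidel] macro 3: S0 reads c1=2 → after 2×micro: -42; S1 reads c0=-42 → after 1×micro: 3; S2 reads c2=2 → after 1×micro: 2 ⇒ (c0=-42, c1=3, c2=2)
[Gauss-Seidel] macro 4: S0 reads c1=3 → after 2×micro: -159; S1 reads c0=-159 → after 1×micro: 0; S2 reads c2=2 → after 1×micro: 2 ⇒ (c0=-159, c1=0, c2=2)
[Gauss-Seidel] macro 5: S0 reads c1=0 → after 2×micro: -636; S1 reads c0=-636 → after 1×micro: 2; S2 reads c2=2 → after 1×micro: 2 ⇒ (c0=-636, c1=2, c2=2)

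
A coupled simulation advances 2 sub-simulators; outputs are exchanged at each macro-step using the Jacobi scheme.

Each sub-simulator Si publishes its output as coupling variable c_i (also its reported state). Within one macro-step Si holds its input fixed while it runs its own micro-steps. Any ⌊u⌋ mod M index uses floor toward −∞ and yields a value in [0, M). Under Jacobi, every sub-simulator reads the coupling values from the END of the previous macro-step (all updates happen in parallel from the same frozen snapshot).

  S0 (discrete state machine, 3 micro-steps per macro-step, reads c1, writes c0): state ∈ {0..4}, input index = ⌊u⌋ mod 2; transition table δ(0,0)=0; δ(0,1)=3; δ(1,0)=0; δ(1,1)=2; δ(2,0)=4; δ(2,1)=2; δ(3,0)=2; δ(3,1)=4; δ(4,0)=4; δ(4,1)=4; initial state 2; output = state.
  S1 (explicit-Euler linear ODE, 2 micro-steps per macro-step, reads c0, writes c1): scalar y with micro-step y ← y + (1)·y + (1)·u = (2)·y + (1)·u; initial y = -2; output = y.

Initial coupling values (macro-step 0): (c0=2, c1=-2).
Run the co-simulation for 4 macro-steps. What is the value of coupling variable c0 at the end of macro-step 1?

c0 at macro-step 1 = 4

macro 1: S0 reads c1=-2 → after 3×micro: 4; S1 reads c0=2 → after 2×micro: -2 ⇒ (c0=4, c1=-2)
macro 2: S0 reads c1=-2 → after 3×micro: 4; S1 reads c0=4 → after 2×micro: 4 ⇒ (c0=4, c1=4)
macro 3: S0 reads c1=4 → after 3×micro: 4; S1 reads c0=4 → after 2×micro: 28 ⇒ (c0=4, c1=28)
macro 4: S0 reads c1=28 → after 3×micro: 4; S1 reads c0=4 → after 2×micro: 124 ⇒ (c0=4, c1=124)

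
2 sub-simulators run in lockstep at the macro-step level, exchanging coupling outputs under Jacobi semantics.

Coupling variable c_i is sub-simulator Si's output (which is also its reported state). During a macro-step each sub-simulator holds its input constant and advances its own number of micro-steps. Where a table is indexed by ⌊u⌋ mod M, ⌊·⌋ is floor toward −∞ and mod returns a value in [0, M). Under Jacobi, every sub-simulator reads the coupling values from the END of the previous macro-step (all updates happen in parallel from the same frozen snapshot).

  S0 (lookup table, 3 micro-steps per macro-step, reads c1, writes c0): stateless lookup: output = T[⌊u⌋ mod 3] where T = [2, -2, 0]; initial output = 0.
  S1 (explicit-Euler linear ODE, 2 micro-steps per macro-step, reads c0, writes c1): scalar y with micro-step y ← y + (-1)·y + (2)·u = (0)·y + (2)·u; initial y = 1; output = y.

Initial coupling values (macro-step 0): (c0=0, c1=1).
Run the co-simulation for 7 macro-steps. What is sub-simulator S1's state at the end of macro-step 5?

S1 state at macro-step 5 = -4

macro 1: S0 reads c1=1 → after 3×micro: -2; S1 reads c0=0 → after 2×micro: 0 ⇒ (c0=-2, c1=0)
macro 2: S0 reads c1=0 → after 3×micro: 2; S1 reads c0=-2 → after 2×micro: -4 ⇒ (c0=2, c1=-4)
macro 3: S0 reads c1=-4 → after 3×micro: 0; S1 reads c0=2 → after 2×micro: 4 ⇒ (c0=0, c1=4)
macro 4: S0 reads c1=4 → after 3×micro: -2; S1 reads c0=0 → after 2×micro: 0 ⇒ (c0=-2, c1=0)
macro 5: S0 reads c1=0 → after 3×micro: 2; S1 reads c0=-2 → after 2×micro: -4 ⇒ (c0=2, c1=-4)
macro 6: S0 reads c1=-4 → after 3×micro: 0; S1 reads c0=2 → after 2×micro: 4 ⇒ (c0=0, c1=4)
macro 7: S0 reads c1=4 → after 3×micro: -2; S1 reads c0=0 → after 2×micro: 0 ⇒ (c0=-2, c1=0)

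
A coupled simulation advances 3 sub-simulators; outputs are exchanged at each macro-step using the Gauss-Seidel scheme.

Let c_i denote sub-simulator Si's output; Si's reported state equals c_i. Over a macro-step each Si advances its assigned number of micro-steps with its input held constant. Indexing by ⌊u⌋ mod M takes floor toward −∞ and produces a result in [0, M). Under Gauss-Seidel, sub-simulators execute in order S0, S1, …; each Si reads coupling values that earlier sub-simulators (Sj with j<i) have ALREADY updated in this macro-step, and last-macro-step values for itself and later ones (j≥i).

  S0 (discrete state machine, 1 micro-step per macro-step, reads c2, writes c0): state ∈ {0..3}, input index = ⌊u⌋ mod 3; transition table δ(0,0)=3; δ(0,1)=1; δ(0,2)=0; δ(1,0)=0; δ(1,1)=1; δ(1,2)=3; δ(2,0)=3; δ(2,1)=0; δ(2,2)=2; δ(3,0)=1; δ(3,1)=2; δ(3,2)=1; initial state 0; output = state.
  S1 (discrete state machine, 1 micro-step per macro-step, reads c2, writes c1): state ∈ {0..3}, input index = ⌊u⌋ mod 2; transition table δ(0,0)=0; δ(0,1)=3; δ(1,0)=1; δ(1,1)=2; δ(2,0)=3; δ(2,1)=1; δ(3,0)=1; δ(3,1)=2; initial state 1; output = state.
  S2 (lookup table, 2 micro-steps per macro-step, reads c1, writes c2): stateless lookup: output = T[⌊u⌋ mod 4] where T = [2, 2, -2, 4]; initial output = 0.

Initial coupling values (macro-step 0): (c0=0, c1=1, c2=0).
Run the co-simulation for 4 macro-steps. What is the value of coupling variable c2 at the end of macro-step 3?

macro 1: S0 reads c2=0 → after 1×micro: 3; S1 reads c2=0 → after 1×micro: 1; S2 reads c1=1 → after 2×micro: 2 ⇒ (c0=3, c1=1, c2=2)
macro 2: S0 reads c2=2 → after 1×micro: 1; S1 reads c2=2 → after 1×micro: 1; S2 reads c1=1 → after 2×micro: 2 ⇒ (c0=1, c1=1, c2=2)
macro 3: S0 reads c2=2 → after 1×micro: 3; S1 reads c2=2 → after 1×micro: 1; S2 reads c1=1 → after 2×micro: 2 ⇒ (c0=3, c1=1, c2=2)
macro 4: S0 reads c2=2 → after 1×micro: 1; S1 reads c2=2 → after 1×micro: 1; S2 reads c1=1 → after 2×micro: 2 ⇒ (c0=1, c1=1, c2=2)

c2 at macro-step 3 = 2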